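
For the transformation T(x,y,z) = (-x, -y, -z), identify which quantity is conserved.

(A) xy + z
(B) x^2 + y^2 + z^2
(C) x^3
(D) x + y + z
B

Apply T(x,y,z) = (-x, -y, -z) to each option, i.e. replace (x, y, z) by the transformed coordinates.
Substitute the transformed coordinates into each option and compare with the original:
(A) xy + z  ->  (-x)(-y) + (-z) = xy - z   [differs from xy + z: not invariant]
(B) x^2 + y^2 + z^2  ->  (-x)^2 + (-y)^2 + (-z)^2 = x^2 + y^2 + z^2   [equals x^2 + y^2 + z^2: invariant]
(C) x^3  ->  (-x)^3 = -x^3   [differs from x^3: not invariant]
(D) x + y + z  ->  (-x) + (-y) + (-z) = -x - y - z   [differs from x + y + z: not invariant]

Only option (B), x^2 + y^2 + z^2, is unchanged by the transformation.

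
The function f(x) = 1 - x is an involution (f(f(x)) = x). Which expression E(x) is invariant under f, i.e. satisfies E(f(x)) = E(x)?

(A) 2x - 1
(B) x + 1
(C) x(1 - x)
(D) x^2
C

Replace x by f(x) = 1 - x in each option and simplify. As a quick numerical cross-check, also compare E(3) with E(f(3)) = E(-2).

(A) 2x - 1  ->  2(1 - x) - 1 = 1 - 2x; check: E(3) = 5 but E(-2) = -5.   [not invariant]
(B) x + 1  ->  (1 - x) + 1 = 2 - x; check: E(3) = 4 but E(-2) = -1.   [not invariant]
(C) x(1 - x)  ->  (1 - x)(1 - (1 - x)), which simplifies back to x(1 - x); check: E(3) = -6, E(-2) = -6.   [invariant]
(D) x^2  ->  (1 - x)^2 = (x - 1)^2; check: E(3) = 9 but E(-2) = 4.   [not invariant]

Only (C) is unchanged. E is symmetric under swapping x with f(x) = 1 - x, which is exactly what an involution does.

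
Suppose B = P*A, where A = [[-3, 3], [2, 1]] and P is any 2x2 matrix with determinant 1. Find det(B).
-9

By the multiplicative property of determinants, det(B) = det(P*A) = det(P) * det(A) = det(A),
so the determinant is invariant under multiplication by any determinant-1 matrix; we just need det(A).

det(A) = (-3)(1) - (3)(2) = -3 - 6 = -9

Therefore det(B) = 1 * (-9) = -9.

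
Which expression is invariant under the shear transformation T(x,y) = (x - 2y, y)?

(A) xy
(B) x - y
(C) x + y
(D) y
D

Under the shear T(x,y) = (x - 2y, y):
Substitute the transformed coordinates into each option and compare with the original:
(A) xy  ->  (x - 2y)(y) = xy - 2y^2   [differs from xy: not invariant]
(B) x - y  ->  (x - 2y) - (y) = x - 3y   [differs from x - y: not invariant]
(C) x + y  ->  (x - 2y) + (y) = x - y   [differs from x + y: not invariant]
(D) y  ->  (y) = y   [equals y: invariant]

Only option (D), y, is unchanged by the transformation.
A horizontal shear moves points parallel to the x-axis, so the y-coordinate (and any function of y alone) is unchanged.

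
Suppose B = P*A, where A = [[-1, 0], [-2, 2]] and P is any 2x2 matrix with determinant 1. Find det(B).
-2

By the multiplicative property of determinants, det(B) = det(P*A) = det(P) * det(A) = det(A),
so the determinant is invariant under multiplication by any determinant-1 matrix; we just need det(A).

det(A) = (-1)(2) - (0)(-2) = -2 - 0 = -2

Therefore det(B) = 1 * (-2) = -2.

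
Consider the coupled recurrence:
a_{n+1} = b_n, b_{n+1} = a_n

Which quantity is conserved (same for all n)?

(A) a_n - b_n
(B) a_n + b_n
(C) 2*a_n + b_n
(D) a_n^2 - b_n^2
B

Replace a_n by a_{n+1} = b_n and b_n by b_{n+1} = a_n in each option and simplify:
(A) a_n - b_n  ->  (b_n) - (a_n) = -a_n + b_n   [not conserved]
(B) a_n + b_n  ->  (b_n) + (a_n) = a_n + b_n   [conserved]
(C) 2*a_n + b_n  ->  2*(b_n) + (a_n) = a_n + 2*b_n   [not conserved]
(D) a_n^2 - b_n^2  ->  (b_n)^2 - (a_n)^2 = -a_n^2 + b_n^2   [not conserved]

Only (B) a_n + b_n returns to itself after one step, so it is the conserved quantity.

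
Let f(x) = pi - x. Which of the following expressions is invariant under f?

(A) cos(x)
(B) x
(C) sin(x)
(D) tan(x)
C

For f(x) = pi - x:
sin(pi - x) = sin(x), so sine is invariant under this transformation.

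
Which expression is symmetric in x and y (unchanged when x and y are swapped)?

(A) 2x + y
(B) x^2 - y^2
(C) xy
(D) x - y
C

A symmetric expression is unchanged when the variables are permuted; here the transformation to test is the swap (x, y) -> (y, x).
Substitute the transformed coordinates into each option and compare with the original:
(A) 2x + y  ->  2(y) + (x) = x + 2y   [differs from 2x + y: not invariant]
(B) x^2 - y^2  ->  (y)^2 - (x)^2 = -x^2 + y^2   [differs from x^2 - y^2: not invariant]
(C) xy  ->  (y)(x) = xy   [equals xy: invariant]
(D) x - y  ->  (y) - (x) = -x + y   [differs from x - y: not invariant]

Only option (C), xy, is unchanged by the transformation.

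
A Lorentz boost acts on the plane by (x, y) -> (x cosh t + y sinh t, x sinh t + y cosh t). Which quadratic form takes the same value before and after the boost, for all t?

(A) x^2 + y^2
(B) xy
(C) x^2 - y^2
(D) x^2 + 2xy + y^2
C

Write x' = x cosh t + y sinh t, y' = x sinh t + y cosh t and substitute into each option:
(A) x^2 + y^2: (x cosh t + y sinh t)^2 + (x sinh t + y cosh t)^2 = (x^2 + y^2)(cosh^2 t + sinh^2 t) + 4xy sinh t cosh t = (x^2 + y^2) cosh 2t + 2xy sinh 2t   [not invariant for t != 0]
(B) xy: (x cosh t + y sinh t)(x sinh t + y cosh t) = xy(cosh^2 t + sinh^2 t) + (x^2 + y^2) sinh t cosh t = xy cosh 2t + (x^2 + y^2)(sinh 2t)/2   [not invariant for t != 0]
(C) x^2 - y^2: (x cosh t + y sinh t)^2 - (x sinh t + y cosh t)^2 = x^2(cosh^2 t - sinh^2 t) + 2xy(cosh t sinh t - sinh t cosh t) + y^2(sinh^2 t - cosh^2 t) = x^2 - y^2   [invariant, using cosh^2 t - sinh^2 t = 1]
(D) x^2 + 2xy + y^2: (x' + y')^2 with x' + y' = (x + y)(cosh t + sinh t) = (x + y)e^t, so it becomes (x + y)^2 e^(2t)   [not invariant for t != 0]

Only (C) x^2 - y^2 is unchanged; it is the Minkowski form preserved by Lorentz boosts, just as x^2 + y^2 is preserved by ordinary rotations.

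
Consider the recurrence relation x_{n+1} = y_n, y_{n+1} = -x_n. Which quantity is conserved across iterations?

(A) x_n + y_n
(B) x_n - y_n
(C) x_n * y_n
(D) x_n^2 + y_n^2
D

For the recurrence x_{n+1} = y_n, y_{n+1} = -x_n:

x_{n+1}^2 + y_{n+1}^2 = y_n^2 + (-x_n)^2 = x_n^2 + y_n^2
The sum of squares is conserved (like energy in a harmonic oscillator).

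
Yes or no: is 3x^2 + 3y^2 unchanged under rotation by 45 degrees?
Yes

Applying rotation by 45 degrees: x' = x*cos(45 degrees) - y*sin(45 degrees) = sqrt(2)x/2 - sqrt(2)y/2, y' = x*sin(45 degrees) + y*cos(45 degrees) = sqrt(2)x/2 + sqrt(2)y/2

Substituting into 3x^2 + 3y^2:
3(sqrt(2)x/2 - sqrt(2)y/2)^2 + 3(sqrt(2)x/2 + sqrt(2)y/2)^2
= 3x^2 + 3y^2

This equals the original expression 3x^2 + 3y^2, so it IS invariant.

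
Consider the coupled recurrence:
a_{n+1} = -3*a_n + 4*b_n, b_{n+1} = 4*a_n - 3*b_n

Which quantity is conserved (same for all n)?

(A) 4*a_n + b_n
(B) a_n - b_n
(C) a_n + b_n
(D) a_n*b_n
C

Replace a_n by a_{n+1} = -3*a_n + 4*b_n and b_n by b_{n+1} = 4*a_n - 3*b_n in each option and simplify:
(A) 4*a_n + b_n  ->  4*(-3*a_n + 4*b_n) + (4*a_n - 3*b_n) = -8*a_n + 13*b_n   [not conserved]
(B) a_n - b_n  ->  (-3*a_n + 4*b_n) - (4*a_n - 3*b_n) = -7*a_n + 7*b_n   [not conserved]
(C) a_n + b_n  ->  (-3*a_n + 4*b_n) + (4*a_n - 3*b_n) = a_n + b_n   [conserved]
(D) a_n*b_n  ->  (-3*a_n + 4*b_n)*(4*a_n - 3*b_n) = -12*a_n^2 + 25*a_n*b_n - 12*b_n^2   [not conserved]

Only (C) a_n + b_n returns to itself after one step, so it is the conserved quantity.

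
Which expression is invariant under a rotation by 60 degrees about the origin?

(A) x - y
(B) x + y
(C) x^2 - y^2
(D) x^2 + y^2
D

A rotation by 60 degrees sends (x, y) to (x/2 - sqrt(3)y/2, sqrt(3)x/2 + y/2).
Substitute the transformed coordinates into each option and compare with the original:
(A) x - y  ->  (x/2 - sqrt(3)y/2) - (sqrt(3)x/2 + y/2) = -sqrt(3)x/2 + x/2 - sqrt(3)y/2 - y/2   [differs from x - y: not invariant]
(B) x + y  ->  (x/2 - sqrt(3)y/2) + (sqrt(3)x/2 + y/2) = x/2 + sqrt(3)x/2 - sqrt(3)y/2 + y/2   [differs from x + y: not invariant]
(C) x^2 - y^2  ->  (x/2 - sqrt(3)y/2)^2 - (sqrt(3)x/2 + y/2)^2 = -x^2/2 - sqrt(3)xy + y^2/2   [differs from x^2 - y^2: not invariant]
(D) x^2 + y^2  ->  (x/2 - sqrt(3)y/2)^2 + (sqrt(3)x/2 + y/2)^2 = x^2 + y^2   [equals x^2 + y^2: invariant]

Only option (D), x^2 + y^2, is unchanged by the transformation.
Geometrically, x^2 + y^2 is the squared distance from the origin, which every rotation about the origin preserves.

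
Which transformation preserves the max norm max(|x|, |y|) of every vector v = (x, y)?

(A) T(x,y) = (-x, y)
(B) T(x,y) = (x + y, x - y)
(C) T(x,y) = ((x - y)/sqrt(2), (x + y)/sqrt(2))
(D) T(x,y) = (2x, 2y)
A

A transformation preserves a norm if ||T(v)|| = ||v|| for every v; a single vector where the norm changes rules an option out.

(A) T(x,y) = (-x, y): preserves the norm -- it only permutes the coordinates and/or flips signs, which leaves max(|x|, |y|) unchanged.
(B) T(x,y) = (x + y, x - y): v = (1, 1) has norm max(|1|, |1|) = 1, but T(v) = (2, 0) has norm 2 -- not preserved.
(C) T(x,y) = ((x - y)/sqrt(2), (x + y)/sqrt(2)): v = (1, 0) has norm max(|1|, |0|) = 1, but T(v) = (sqrt(2)/2, sqrt(2)/2) has norm sqrt(2)/2 -- not preserved.
(D) T(x,y) = (2x, 2y): v = (1, 0) has norm max(|1|, |0|) = 1, but T(v) = (2, 0) has norm 2 -- not preserved.

Therefore the answer is (A).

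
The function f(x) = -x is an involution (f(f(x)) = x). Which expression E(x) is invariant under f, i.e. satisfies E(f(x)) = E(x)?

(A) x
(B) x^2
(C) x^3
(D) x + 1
B

Replace x by f(x) = -x in each option and simplify. As a quick numerical cross-check, also compare E(4) with E(f(4)) = E(-4).

(A) x  ->  (-x) = -x; check: E(4) = 4 but E(-4) = -4.   [not invariant]
(B) x^2  ->  (-x)^2, which simplifies back to x^2; check: E(4) = 16, E(-4) = 16.   [invariant]
(C) x^3  ->  (-x)^3 = -x^3; check: E(4) = 64 but E(-4) = -64.   [not invariant]
(D) x + 1  ->  (-x) + 1 = 1 - x; check: E(4) = 5 but E(-4) = -3.   [not invariant]

Only (B) is unchanged. E is symmetric under swapping x with f(x) = -x, which is exactly what an involution does.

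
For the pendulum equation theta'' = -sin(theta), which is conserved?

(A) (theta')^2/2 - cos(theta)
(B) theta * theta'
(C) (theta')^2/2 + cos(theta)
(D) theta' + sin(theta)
A

A first integral I satisfies dI/dt = 0 along every solution. Differentiate each option and use the equation of motion:
(A) d/dt[(theta')^2/2 - cos(theta)] = theta' theta'' + sin(theta) theta' = theta'(-sin(theta)) + theta' sin(theta) = 0
(B) d/dt[theta * theta'] = (theta')^2 + theta theta'' = (theta')^2 - theta sin(theta), not identically 0
(C) d/dt[(theta')^2/2 + cos(theta)] = theta' theta'' - sin(theta) theta' = -2 theta' sin(theta), not identically 0
(D) d/dt[theta' + sin(theta)] = theta'' + cos(theta) theta' = -sin(theta) + theta' cos(theta), not identically 0

Only (A) has zero time-derivative. This is the total energy: kinetic (theta')^2/2 plus potential -cos(theta).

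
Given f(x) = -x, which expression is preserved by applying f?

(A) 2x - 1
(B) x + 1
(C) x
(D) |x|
D

For f(x) = -x:
Applying f replaces x by -x. Since |-x| = |x|, the absolute value is unchanged by f, whereas x -> -x, 2x - 1 -> -2x - 1 and x + 1 -> -x + 1 all change.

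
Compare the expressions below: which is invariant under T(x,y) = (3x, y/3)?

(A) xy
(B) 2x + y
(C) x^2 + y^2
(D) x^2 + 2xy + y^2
A

An expression E(x,y) is invariant under T if E(T(x,y)) = E(x,y). Here T(x,y) = (3x, y/3).
Substitute the transformed coordinates into each option and compare with the original:
(A) xy  ->  (3x)(y/3) = xy   [equals xy: invariant]
(B) 2x + y  ->  2(3x) + (y/3) = 6x + y/3   [differs from 2x + y: not invariant]
(C) x^2 + y^2  ->  (3x)^2 + (y/3)^2 = 9x^2 + y^2/9   [differs from x^2 + y^2: not invariant]
(D) x^2 + 2xy + y^2  ->  (3x)^2 + 2(3x)(y/3) + (y/3)^2 = 9x^2 + 2xy + y^2/9   [differs from x^2 + 2xy + y^2: not invariant]

Only option (A), xy, is unchanged by the transformation.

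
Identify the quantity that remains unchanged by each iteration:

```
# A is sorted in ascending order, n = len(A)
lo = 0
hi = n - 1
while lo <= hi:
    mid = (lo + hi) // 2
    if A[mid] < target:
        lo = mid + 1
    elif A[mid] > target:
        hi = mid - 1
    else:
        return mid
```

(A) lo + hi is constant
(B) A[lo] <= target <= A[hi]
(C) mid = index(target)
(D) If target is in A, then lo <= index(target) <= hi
D

A loop invariant must hold before the first iteration and be re-established by every execution of the body.

(D) If target is in A, then lo <= index(target) <= hi: Before the loop [lo, hi] = [0, n-1] covers every index. When A[mid] < target, sortedness puts target strictly to the right of mid, so setting lo = mid + 1 keeps index(target) in [lo, hi]; symmetrically for hi = mid - 1. Hence 'if target is in A then lo <= index(target) <= hi' holds after every iteration, and when lo > hi it proves target is absent.

The other options fail:
(A) lo + hi is constant: each iteration moves exactly one of lo, hi, so lo + hi changes (e.g. 0 + (n-1) becomes (mid+1) + (n-1)).
(B) A[lo] <= target <= A[hi]: fails when target is not in A (e.g. target < A[0] already violates it before the loop), so it is not maintained in general.
(C) mid = index(target): mid is just the current probe; it equals index(target) only on the iteration that returns.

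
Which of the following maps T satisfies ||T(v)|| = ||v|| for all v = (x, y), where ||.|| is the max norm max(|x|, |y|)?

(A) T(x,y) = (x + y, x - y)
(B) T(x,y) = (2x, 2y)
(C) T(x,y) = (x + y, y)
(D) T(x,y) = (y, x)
D

A transformation preserves a norm if ||T(v)|| = ||v|| for every v; a single vector where the norm changes rules an option out.

(A) T(x,y) = (x + y, x - y): v = (1, 1) has norm max(|1|, |1|) = 1, but T(v) = (2, 0) has norm 2 -- not preserved.
(B) T(x,y) = (2x, 2y): v = (1, 0) has norm max(|1|, |0|) = 1, but T(v) = (2, 0) has norm 2 -- not preserved.
(C) T(x,y) = (x + y, y): v = (1, 1) has norm max(|1|, |1|) = 1, but T(v) = (2, 1) has norm 2 -- not preserved.
(D) T(x,y) = (y, x): preserves the norm -- it only permutes the coordinates and/or flips signs, which leaves max(|x|, |y|) unchanged.

Therefore the answer is (D).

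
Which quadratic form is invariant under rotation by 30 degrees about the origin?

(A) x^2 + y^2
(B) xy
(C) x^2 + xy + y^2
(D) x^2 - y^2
A

Rotation by 30 degrees sends (x, y) to (sqrt(3)x/2 - y/2, x/2 + sqrt(3)y/2).
Substitute the transformed coordinates into each option and compare with the original:
(A) x^2 + y^2  ->  (sqrt(3)x/2 - y/2)^2 + (x/2 + sqrt(3)y/2)^2 = x^2 + y^2   [equals x^2 + y^2: invariant]
(B) xy  ->  (sqrt(3)x/2 - y/2)(x/2 + sqrt(3)y/2) = sqrt(3)x^2/4 + xy/2 - sqrt(3)y^2/4   [differs from xy: not invariant]
(C) x^2 + xy + y^2  ->  (sqrt(3)x/2 - y/2)^2 + (sqrt(3)x/2 - y/2)(x/2 + sqrt(3)y/2) + (x/2 + sqrt(3)y/2)^2 = sqrt(3)x^2/4 + x^2 + xy/2 - sqrt(3)y^2/4 + y^2   [differs from x^2 + xy + y^2: not invariant]
(D) x^2 - y^2  ->  (sqrt(3)x/2 - y/2)^2 - (x/2 + sqrt(3)y/2)^2 = x^2/2 - sqrt(3)xy - y^2/2   [differs from x^2 - y^2: not invariant]

Only option (A), x^2 + y^2, is unchanged by the transformation.
x^2 + y^2 is the squared distance from the origin, which rotations preserve.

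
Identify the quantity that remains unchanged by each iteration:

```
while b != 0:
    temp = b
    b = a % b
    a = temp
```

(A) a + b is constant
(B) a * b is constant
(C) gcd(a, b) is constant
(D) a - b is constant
C

A loop invariant must hold before the first iteration and be re-established by every execution of the body.

(C) gcd(a, b) is constant: One iteration replaces (a, b) by (b, a mod b). Since a mod b = a - q*b for an integer q, any common divisor of a and b divides b and a mod b, and conversely; hence gcd(b, a mod b) = gcd(a, b). For instance (31, 6) -> (6, 1) keeps gcd = 1. At exit b = 0 and a = gcd of the original inputs.

The other options fail:
(A) a + b is constant: e.g. (a, b) = (31, 6) -> (6, 1): the sum goes from 37 to 7.
(B) a * b is constant: e.g. (a, b) = (31, 6) -> (6, 1): the product goes from 186 to 6.
(D) a - b is constant: e.g. (a, b) = (31, 6) -> (6, 1): the difference goes from 25 to 5.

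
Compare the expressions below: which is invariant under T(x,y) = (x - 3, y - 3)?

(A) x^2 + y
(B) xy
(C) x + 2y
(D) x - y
D

An expression E(x,y) is invariant under T if E(T(x,y)) = E(x,y). Here T(x,y) = (x - 3, y - 3).
Substitute the transformed coordinates into each option and compare with the original:
(A) x^2 + y  ->  (x - 3)^2 + (y - 3) = x^2 - 6x + y + 6   [differs from x^2 + y: not invariant]
(B) xy  ->  (x - 3)(y - 3) = xy - 3x - 3y + 9   [differs from xy: not invariant]
(C) x + 2y  ->  (x - 3) + 2(y - 3) = x + 2y - 9   [differs from x + 2y: not invariant]
(D) x - y  ->  (x - 3) - (y - 3) = x - y   [equals x - y: invariant]

Only option (D), x - y, is unchanged by the transformation.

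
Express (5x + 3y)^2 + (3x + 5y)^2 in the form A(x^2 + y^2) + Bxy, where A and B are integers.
34(x^2 + y^2) + 60xy

Expanding: (5x + 3y)^2 = 25x^2 + 30xy + 9y^2
(3x + 5y)^2 = 9x^2 + 30xy + 25y^2
Sum = (25+9)(x^2+y^2) + 60xy = 34(x^2 + y^2) + 60xy
This is symmetric in x and y.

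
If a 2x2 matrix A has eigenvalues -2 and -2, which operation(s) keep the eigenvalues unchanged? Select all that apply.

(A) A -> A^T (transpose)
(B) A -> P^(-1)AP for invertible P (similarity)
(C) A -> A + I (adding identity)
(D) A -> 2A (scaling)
A and B

Eigenvalues are preserved by:
1. Similarity transformations: A -> P^(-1)AP (same characteristic polynomial)
2. Transpose: A^T has the same eigenvalues as A

Eigenvalues are NOT preserved by:
- Adding identity: eigenvalues become -2+1, -2+1
- Scaling: eigenvalues become -4, -4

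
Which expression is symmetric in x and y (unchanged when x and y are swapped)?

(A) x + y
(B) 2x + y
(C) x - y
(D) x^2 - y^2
A

A symmetric expression is unchanged when the variables are permuted; here the transformation to test is the swap (x, y) -> (y, x).
Substitute the transformed coordinates into each option and compare with the original:
(A) x + y  ->  (y) + (x) = x + y   [equals x + y: invariant]
(B) 2x + y  ->  2(y) + (x) = x + 2y   [differs from 2x + y: not invariant]
(C) x - y  ->  (y) - (x) = -x + y   [differs from x - y: not invariant]
(D) x^2 - y^2  ->  (y)^2 - (x)^2 = -x^2 + y^2   [differs from x^2 - y^2: not invariant]

Only option (A), x + y, is unchanged by the transformation.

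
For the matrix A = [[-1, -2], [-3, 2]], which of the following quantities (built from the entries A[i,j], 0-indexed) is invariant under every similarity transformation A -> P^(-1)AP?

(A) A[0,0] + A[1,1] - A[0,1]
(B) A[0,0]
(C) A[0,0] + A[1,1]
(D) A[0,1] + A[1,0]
C

A[0,0] + A[1,1] is the trace of A. By the cyclic property of the trace, tr(P^(-1)AP) = tr(APP^(-1)) = tr(A), so it is the same for every matrix similar to A.

The other combinations are not similarity invariants. For example, take P = [[1, 1], [1, 2]] (det P = 1), so P^(-1) = [[2, -1], [-1, 1]] and
B = P^(-1)AP = [[-5, -11], [2, 6]].
Evaluating each option on A and on B:
(A) A[0,0] + A[1,1] - A[0,1]: 3 for A, 12 for B -> changes
(B) A[0,0]: -1 for A, -5 for B -> changes
(C) A[0,0] + A[1,1]: 1 for A, 1 for B -> unchanged
(D) A[0,1] + A[1,0]: -5 for A, -9 for B -> changes

Only (C) A[0,0] + A[1,1] = 1 survives (and it does so for every P, not just this one), so it is the invariant.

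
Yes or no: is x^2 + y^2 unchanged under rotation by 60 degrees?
Yes

Applying rotation by 60 degrees: x' = x*cos(60 degrees) - y*sin(60 degrees) = x/2 - sqrt(3)y/2, y' = x*sin(60 degrees) + y*cos(60 degrees) = sqrt(3)x/2 + y/2

Substituting into x^2 + y^2:
(x/2 - sqrt(3)y/2)^2 + (sqrt(3)x/2 + y/2)^2
= x^2 + y^2

This equals the original expression x^2 + y^2, so it IS invariant.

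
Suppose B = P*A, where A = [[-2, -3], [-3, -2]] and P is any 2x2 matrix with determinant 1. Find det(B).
-5

By the multiplicative property of determinants, det(B) = det(P*A) = det(P) * det(A) = det(A),
so the determinant is invariant under multiplication by any determinant-1 matrix; we just need det(A).

det(A) = (-2)(-2) - (-3)(-3) = 4 - 9 = -5

Therefore det(B) = 1 * (-5) = -5.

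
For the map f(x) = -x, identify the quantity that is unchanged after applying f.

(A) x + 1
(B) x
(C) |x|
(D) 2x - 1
C

For f(x) = -x:
Applying f replaces x by -x. Since |-x| = |x|, the absolute value is unchanged by f, whereas x -> -x, 2x - 1 -> -2x - 1 and x + 1 -> -x + 1 all change.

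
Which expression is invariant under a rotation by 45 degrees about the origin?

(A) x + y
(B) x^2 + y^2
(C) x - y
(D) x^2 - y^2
B

A rotation by 45 degrees sends (x, y) to (sqrt(2)x/2 - sqrt(2)y/2, sqrt(2)x/2 + sqrt(2)y/2).
Substitute the transformed coordinates into each option and compare with the original:
(A) x + y  ->  (sqrt(2)x/2 - sqrt(2)y/2) + (sqrt(2)x/2 + sqrt(2)y/2) = sqrt(2)x   [differs from x + y: not invariant]
(B) x^2 + y^2  ->  (sqrt(2)x/2 - sqrt(2)y/2)^2 + (sqrt(2)x/2 + sqrt(2)y/2)^2 = x^2 + y^2   [equals x^2 + y^2: invariant]
(C) x - y  ->  (sqrt(2)x/2 - sqrt(2)y/2) - (sqrt(2)x/2 + sqrt(2)y/2) = -sqrt(2)y   [differs from x - y: not invariant]
(D) x^2 - y^2  ->  (sqrt(2)x/2 - sqrt(2)y/2)^2 - (sqrt(2)x/2 + sqrt(2)y/2)^2 = -2xy   [differs from x^2 - y^2: not invariant]

Only option (B), x^2 + y^2, is unchanged by the transformation.
Geometrically, x^2 + y^2 is the squared distance from the origin, which every rotation about the origin preserves.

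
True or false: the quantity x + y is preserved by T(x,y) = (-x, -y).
False

Substitute T(x,y) = (-x, -y) into the expression and compare with the original.

Original: x + y
After applying T: (-x) + (-y) = -x - y

This differs from the original x + y (difference: -2x - 2y), so the expression is NOT invariant.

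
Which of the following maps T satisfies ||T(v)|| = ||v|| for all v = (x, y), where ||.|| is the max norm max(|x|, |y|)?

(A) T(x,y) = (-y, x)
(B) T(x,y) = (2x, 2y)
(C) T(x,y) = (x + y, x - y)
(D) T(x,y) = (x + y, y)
A

A transformation preserves a norm if ||T(v)|| = ||v|| for every v; a single vector where the norm changes rules an option out.

(A) T(x,y) = (-y, x): preserves the norm -- it only permutes the coordinates and/or flips signs, which leaves max(|x|, |y|) unchanged.
(B) T(x,y) = (2x, 2y): v = (1, 0) has norm max(|1|, |0|) = 1, but T(v) = (2, 0) has norm 2 -- not preserved.
(C) T(x,y) = (x + y, x - y): v = (1, 1) has norm max(|1|, |1|) = 1, but T(v) = (2, 0) has norm 2 -- not preserved.
(D) T(x,y) = (x + y, y): v = (1, 1) has norm max(|1|, |1|) = 1, but T(v) = (2, 1) has norm 2 -- not preserved.

Therefore the answer is (A).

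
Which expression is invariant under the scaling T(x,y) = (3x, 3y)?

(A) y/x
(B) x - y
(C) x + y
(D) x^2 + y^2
A

Under the uniform scaling T(x,y) = (3x, 3y):
Substitute the transformed coordinates into each option and compare with the original:
(A) y/x  ->  (3y)/(3x) = y/x   [equals y/x: invariant]
(B) x - y  ->  (3x) - (3y) = 3x - 3y   [differs from x - y: not invariant]
(C) x + y  ->  (3x) + (3y) = 3x + 3y   [differs from x + y: not invariant]
(D) x^2 + y^2  ->  (3x)^2 + (3y)^2 = 9x^2 + 9y^2   [differs from x^2 + y^2: not invariant]

Only option (A), y/x, is unchanged by the transformation.
The common factor 3 cancels in a ratio of coordinates, while sums, products and sums of squares pick up factors of 3 or 9.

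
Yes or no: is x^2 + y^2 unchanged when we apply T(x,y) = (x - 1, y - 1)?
No

Substitute T(x,y) = (x - 1, y - 1) into the expression and compare with the original.

Original: x^2 + y^2
After applying T: (x - 1)^2 + (y - 1)^2 = x^2 - 2x + y^2 - 2y + 2

This differs from the original x^2 + y^2 (difference: -2x - 2y + 2), so the expression is NOT invariant.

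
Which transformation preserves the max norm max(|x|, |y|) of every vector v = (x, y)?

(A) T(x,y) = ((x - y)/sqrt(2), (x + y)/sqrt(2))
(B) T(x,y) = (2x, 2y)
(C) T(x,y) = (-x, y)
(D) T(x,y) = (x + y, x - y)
C

A transformation preserves a norm if ||T(v)|| = ||v|| for every v; a single vector where the norm changes rules an option out.

(A) T(x,y) = ((x - y)/sqrt(2), (x + y)/sqrt(2)): v = (1, 0) has norm max(|1|, |0|) = 1, but T(v) = (sqrt(2)/2, sqrt(2)/2) has norm sqrt(2)/2 -- not preserved.
(B) T(x,y) = (2x, 2y): v = (1, 0) has norm max(|1|, |0|) = 1, but T(v) = (2, 0) has norm 2 -- not preserved.
(C) T(x,y) = (-x, y): preserves the norm -- it only permutes the coordinates and/or flips signs, which leaves max(|x|, |y|) unchanged.
(D) T(x,y) = (x + y, x - y): v = (1, 1) has norm max(|1|, |1|) = 1, but T(v) = (2, 0) has norm 2 -- not preserved.

Therefore the answer is (C).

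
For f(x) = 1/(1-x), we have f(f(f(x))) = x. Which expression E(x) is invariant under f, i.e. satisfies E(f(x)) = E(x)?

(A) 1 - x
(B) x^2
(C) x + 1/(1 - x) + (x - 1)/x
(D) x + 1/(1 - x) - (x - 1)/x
C

Replace x by f(x) = 1/(1 - x) in each option and simplify. As a quick numerical cross-check, also compare E(4) with E(f(4)) = E(-1/3).

(A) 1 - x  ->  1 - (1/(1 - x)) = x/(x - 1); check: E(4) = -3 but E(-1/3) = 4/3.   [not invariant]
(B) x^2  ->  (1/(1 - x))^2 = (x - 1)^(-2); check: E(4) = 16 but E(-1/3) = 1/9.   [not invariant]
(C) x + 1/(1 - x) + (x - 1)/x  ->  (1/(1 - x)) + 1/(1 - (1/(1 - x))) + ((1/(1 - x)) - 1)/(1/(1 - x)), which simplifies back to x + 1/(1 - x) + (x - 1)/x; check: E(4) = 53/12, E(-1/3) = 53/12.   [invariant]
(D) x + 1/(1 - x) - (x - 1)/x  ->  (1/(1 - x)) + 1/(1 - (1/(1 - x))) - ((1/(1 - x)) - 1)/(1/(1 - x)) = (x^2(1 - x) - x + (x - 1)^2)/(x(x - 1)); check: E(4) = 35/12 but E(-1/3) = -43/12.   [not invariant]

Only (C) is unchanged. Indeed f(f(x)) = 1/(1 - 1/(1-x)) = (1-x)/(-x) = (x-1)/x, so E(x) = x + f(x) + f(f(x)) is the sum over the whole 3-cycle; applying f just permutes the three terms cyclically (x -> f(x) -> f(f(x)) -> x), leaving the sum unchanged.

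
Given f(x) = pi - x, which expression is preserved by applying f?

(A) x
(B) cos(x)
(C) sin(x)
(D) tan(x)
C

For f(x) = pi - x:
sin(pi - x) = sin(x), so sine is invariant under this transformation.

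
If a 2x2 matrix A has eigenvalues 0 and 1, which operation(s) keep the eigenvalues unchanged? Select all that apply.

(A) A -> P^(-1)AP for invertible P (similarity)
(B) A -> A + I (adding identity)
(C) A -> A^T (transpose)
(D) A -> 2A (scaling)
A and C

Eigenvalues are preserved by:
1. Similarity transformations: A -> P^(-1)AP (same characteristic polynomial)
2. Transpose: A^T has the same eigenvalues as A

Eigenvalues are NOT preserved by:
- Adding identity: eigenvalues become 0+1, 1+1
- Scaling: eigenvalues become 0, 2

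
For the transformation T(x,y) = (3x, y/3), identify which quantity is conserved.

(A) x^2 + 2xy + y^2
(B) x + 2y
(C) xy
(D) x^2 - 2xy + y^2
C

An expression E(x,y) is invariant under T if E(T(x,y)) = E(x,y). Here T(x,y) = (3x, y/3).
Substitute the transformed coordinates into each option and compare with the original:
(A) x^2 + 2xy + y^2  ->  (3x)^2 + 2(3x)(y/3) + (y/3)^2 = 9x^2 + 2xy + y^2/9   [differs from x^2 + 2xy + y^2: not invariant]
(B) x + 2y  ->  (3x) + 2(y/3) = 3x + 2y/3   [differs from x + 2y: not invariant]
(C) xy  ->  (3x)(y/3) = xy   [equals xy: invariant]
(D) x^2 - 2xy + y^2  ->  (3x)^2 - 2(3x)(y/3) + (y/3)^2 = 9x^2 - 2xy + y^2/9   [differs from x^2 - 2xy + y^2: not invariant]

Only option (C), xy, is unchanged by the transformation.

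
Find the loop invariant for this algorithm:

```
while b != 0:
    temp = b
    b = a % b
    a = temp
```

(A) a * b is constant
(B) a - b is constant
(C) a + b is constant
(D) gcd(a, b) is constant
D

A loop invariant must hold before the first iteration and be re-established by every execution of the body.

(D) gcd(a, b) is constant: One iteration replaces (a, b) by (b, a mod b). Since a mod b = a - q*b for an integer q, any common divisor of a and b divides b and a mod b, and conversely; hence gcd(b, a mod b) = gcd(a, b). For instance (23, 9) -> (9, 5) keeps gcd = 1. At exit b = 0 and a = gcd of the original inputs.

The other options fail:
(A) a * b is constant: e.g. (a, b) = (23, 9) -> (9, 5): the product goes from 207 to 45.
(B) a - b is constant: e.g. (a, b) = (23, 9) -> (9, 5): the difference goes from 14 to 4.
(C) a + b is constant: e.g. (a, b) = (23, 9) -> (9, 5): the sum goes from 32 to 14.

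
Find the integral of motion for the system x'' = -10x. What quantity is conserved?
E = (x')^2 + 10x^2

Multiply the equation by x':
x' * x'' = -10x * x'
The left side is d/dt[(x')^2/2] and the right side is d/dt[-10x^2/2], so
d/dt[(x')^2/2 + 10x^2/2] = 0, i.e. (x')^2/2 + 10x^2/2 = constant.
Multiplying by 2, the integral of motion is E = (x')^2 + 10x^2.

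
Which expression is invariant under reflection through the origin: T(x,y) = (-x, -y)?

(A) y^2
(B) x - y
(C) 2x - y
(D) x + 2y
A

The map is reflection through the origin: T(x,y) = (-x, -y).
Substitute the transformed coordinates into each option and compare with the original:
(A) y^2  ->  (-y)^2 = y^2   [equals y^2: invariant]
(B) x - y  ->  (-x) - (-y) = -x + y   [differs from x - y: not invariant]
(C) 2x - y  ->  2(-x) - (-y) = -2x + y   [differs from 2x - y: not invariant]
(D) x + 2y  ->  (-x) + 2(-y) = -x - 2y   [differs from x + 2y: not invariant]

Only option (A), y^2, is unchanged by the transformation.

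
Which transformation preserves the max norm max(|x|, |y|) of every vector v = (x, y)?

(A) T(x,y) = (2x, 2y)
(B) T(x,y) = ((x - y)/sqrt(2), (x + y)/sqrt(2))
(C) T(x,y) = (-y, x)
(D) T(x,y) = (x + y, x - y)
C

A transformation preserves a norm if ||T(v)|| = ||v|| for every v; a single vector where the norm changes rules an option out.

(A) T(x,y) = (2x, 2y): v = (1, 0) has norm max(|1|, |0|) = 1, but T(v) = (2, 0) has norm 2 -- not preserved.
(B) T(x,y) = ((x - y)/sqrt(2), (x + y)/sqrt(2)): v = (1, 0) has norm max(|1|, |0|) = 1, but T(v) = (sqrt(2)/2, sqrt(2)/2) has norm sqrt(2)/2 -- not preserved.
(C) T(x,y) = (-y, x): preserves the norm -- it only permutes the coordinates and/or flips signs, which leaves max(|x|, |y|) unchanged.
(D) T(x,y) = (x + y, x - y): v = (1, 1) has norm max(|1|, |1|) = 1, but T(v) = (2, 0) has norm 2 -- not preserved.

Therefore the answer is (C).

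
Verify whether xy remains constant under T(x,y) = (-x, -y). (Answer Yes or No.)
Yes

Substitute T(x,y) = (-x, -y) into the expression and compare with the original.

Original: xy
After applying T: (-x)(-y) = xy

This is identical to the original xy, so the expression is invariant.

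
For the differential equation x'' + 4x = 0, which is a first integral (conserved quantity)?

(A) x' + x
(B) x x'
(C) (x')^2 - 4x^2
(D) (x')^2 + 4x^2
D

A first integral I satisfies dI/dt = 0 along every solution. Differentiate each option and use the equation of motion:
(A) d/dt[x' + x] = x'' + x' = -4x + x', not identically 0
(B) d/dt[x x'] = (x')^2 + x x'' = (x')^2 - 4x^2, not identically 0
(C) d/dt[(x')^2 - 4x^2] = 2x'x'' - 8x x' = -16x x', not identically 0
(D) d/dt[(x')^2 + 4x^2] = 2x'x'' + 8x x' = 2x'(-4x) + 8x x' = 0

Only (D) has zero time-derivative. So the energy-like quantity (x')^2 + 4x^2 is the first integral.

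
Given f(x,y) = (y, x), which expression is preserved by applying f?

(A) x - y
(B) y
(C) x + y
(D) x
C

For f(x,y) = (y, x):
After applying f: x' = y, y' = x. So x' + y' = y + x = x + y.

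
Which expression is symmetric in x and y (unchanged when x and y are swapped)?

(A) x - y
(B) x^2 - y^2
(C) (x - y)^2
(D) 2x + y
C

A symmetric expression is unchanged when the variables are permuted; here the transformation to test is the swap (x, y) -> (y, x).
Substitute the transformed coordinates into each option and compare with the original:
(A) x - y  ->  (y) - (x) = -x + y   [differs from x - y: not invariant]
(B) x^2 - y^2  ->  (y)^2 - (x)^2 = -x^2 + y^2   [differs from x^2 - y^2: not invariant]
(C) (x - y)^2  ->  ((y) - (x))^2 = x^2 - 2xy + y^2   [equals (x - y)^2: invariant]
(D) 2x + y  ->  2(y) + (x) = x + 2y   [differs from 2x + y: not invariant]

Only option (C), (x - y)^2, is unchanged by the transformation.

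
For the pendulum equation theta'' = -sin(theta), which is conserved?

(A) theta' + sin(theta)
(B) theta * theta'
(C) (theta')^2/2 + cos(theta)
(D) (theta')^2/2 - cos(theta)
D

A first integral I satisfies dI/dt = 0 along every solution. Differentiate each option and use the equation of motion:
(A) d/dt[theta' + sin(theta)] = theta'' + cos(theta) theta' = -sin(theta) + theta' cos(theta), not identically 0
(B) d/dt[theta * theta'] = (theta')^2 + theta theta'' = (theta')^2 - theta sin(theta), not identically 0
(C) d/dt[(theta')^2/2 + cos(theta)] = theta' theta'' - sin(theta) theta' = -2 theta' sin(theta), not identically 0
(D) d/dt[(theta')^2/2 - cos(theta)] = theta' theta'' + sin(theta) theta' = theta'(-sin(theta)) + theta' sin(theta) = 0

Only (D) has zero time-derivative. This is the total energy: kinetic (theta')^2/2 plus potential -cos(theta).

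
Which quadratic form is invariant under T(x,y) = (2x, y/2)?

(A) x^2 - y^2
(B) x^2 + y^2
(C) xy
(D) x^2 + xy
C

T multiplies x by 2 and divides y by 2.
Substitute the transformed coordinates into each option and compare with the original:
(A) x^2 - y^2  ->  (2x)^2 - (y/2)^2 = 4x^2 - y^2/4   [differs from x^2 - y^2: not invariant]
(B) x^2 + y^2  ->  (2x)^2 + (y/2)^2 = 4x^2 + y^2/4   [differs from x^2 + y^2: not invariant]
(C) xy  ->  (2x)(y/2) = xy   [equals xy: invariant]
(D) x^2 + xy  ->  (2x)^2 + (2x)(y/2) = 4x^2 + xy   [differs from x^2 + xy: not invariant]

Only option (C), xy, is unchanged by the transformation.
The factors 2 and 1/2 cancel only in the pure product xy.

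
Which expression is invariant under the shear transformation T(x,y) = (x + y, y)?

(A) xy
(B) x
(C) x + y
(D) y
D

Under the shear T(x,y) = (x + y, y):
Substitute the transformed coordinates into each option and compare with the original:
(A) xy  ->  (x + y)(y) = xy + y^2   [differs from xy: not invariant]
(B) x  ->  (x + y) = x + y   [differs from x: not invariant]
(C) x + y  ->  (x + y) + (y) = x + 2y   [differs from x + y: not invariant]
(D) y  ->  (y) = y   [equals y: invariant]

Only option (D), y, is unchanged by the transformation.
A horizontal shear moves points parallel to the x-axis, so the y-coordinate (and any function of y alone) is unchanged.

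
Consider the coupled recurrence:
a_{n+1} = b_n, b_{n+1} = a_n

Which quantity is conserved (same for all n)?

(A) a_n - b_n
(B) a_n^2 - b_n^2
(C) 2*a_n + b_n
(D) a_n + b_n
D

Replace a_n by a_{n+1} = b_n and b_n by b_{n+1} = a_n in each option and simplify:
(A) a_n - b_n  ->  (b_n) - (a_n) = -a_n + b_n   [not conserved]
(B) a_n^2 - b_n^2  ->  (b_n)^2 - (a_n)^2 = -a_n^2 + b_n^2   [not conserved]
(C) 2*a_n + b_n  ->  2*(b_n) + (a_n) = a_n + 2*b_n   [not conserved]
(D) a_n + b_n  ->  (b_n) + (a_n) = a_n + b_n   [conserved]

Only (D) a_n + b_n returns to itself after one step, so it is the conserved quantity.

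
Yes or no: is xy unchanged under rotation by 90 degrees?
No

Applying rotation by 90 degrees: x' = x*cos(90 degrees) - y*sin(90 degrees) = -y, y' = x*sin(90 degrees) + y*cos(90 degrees) = x

Substituting into xy:
(-y)(x)
= -xy

This differs from the original expression xy, so it is NOT invariant.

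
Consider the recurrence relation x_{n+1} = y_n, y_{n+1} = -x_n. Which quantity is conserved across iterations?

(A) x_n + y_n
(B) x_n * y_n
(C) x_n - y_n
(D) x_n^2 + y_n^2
D

For the recurrence x_{n+1} = y_n, y_{n+1} = -x_n:

x_{n+1}^2 + y_{n+1}^2 = y_n^2 + (-x_n)^2 = x_n^2 + y_n^2
The sum of squares is conserved (like energy in a harmonic oscillator).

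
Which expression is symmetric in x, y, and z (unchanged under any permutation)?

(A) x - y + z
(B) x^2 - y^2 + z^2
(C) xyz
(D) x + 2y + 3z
C

A symmetric expression is unchanged when the variables are permuted; here the transformation to test is the swap (x, y) -> (y, x).
A symmetric expression must survive every permutation; the single swap x <-> y already eliminates the distractors, and the keyed expression is also unchanged by x <-> z and y <-> z (each variable enters it in exactly the same way).
Substitute the transformed coordinates into each option and compare with the original:
(A) x - y + z  ->  (y) - (x) + z = -x + y + z   [differs from x - y + z: not invariant]
(B) x^2 - y^2 + z^2  ->  (y)^2 - (x)^2 + z^2 = -x^2 + y^2 + z^2   [differs from x^2 - y^2 + z^2: not invariant]
(C) xyz  ->  (y)(x)z = xyz   [equals xyz: invariant]
(D) x + 2y + 3z  ->  (y) + 2(x) + 3z = 2x + y + 3z   [differs from x + 2y + 3z: not invariant]

Only option (C), xyz, is unchanged by the transformation.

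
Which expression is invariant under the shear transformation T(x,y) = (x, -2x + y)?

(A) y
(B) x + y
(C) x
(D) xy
C

Under the shear T(x,y) = (x, -2x + y):
Substitute the transformed coordinates into each option and compare with the original:
(A) y  ->  (-2x + y) = -2x + y   [differs from y: not invariant]
(B) x + y  ->  (x) + (-2x + y) = -x + y   [differs from x + y: not invariant]
(C) x  ->  (x) = x   [equals x: invariant]
(D) xy  ->  (x)(-2x + y) = -2x^2 + xy   [differs from xy: not invariant]

Only option (C), x, is unchanged by the transformation.
A vertical shear moves points parallel to the y-axis, so the x-coordinate (and any function of x alone) is unchanged.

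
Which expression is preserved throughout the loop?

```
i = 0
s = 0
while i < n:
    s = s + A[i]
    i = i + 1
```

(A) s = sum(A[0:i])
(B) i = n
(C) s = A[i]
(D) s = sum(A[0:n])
A

A loop invariant must hold before the first iteration and be re-established by every execution of the body.

(A) s = sum(A[0:i]): Initially i = 0 and s = 0 = sum of the empty slice A[0:0]. If s = sum(A[0:i]) holds at the top of an iteration, the body sets s to sum(A[0:i]) + A[i] = sum(A[0:i+1]) and then i to i+1, so s = sum(A[0:i]) holds again. At exit i = n, giving s = sum(A[0:n]).

The other options fail:
(B) i = n: false initially (i = 0); it is the exit condition, not an invariant.
(C) s = A[i]: after the first iteration s = A[0] but i = 1, so s = A[i] compares s with the wrong element (and fails in general).
(D) s = sum(A[0:n]): false before the loop (s = 0, not the full sum) -- it only becomes true at exit.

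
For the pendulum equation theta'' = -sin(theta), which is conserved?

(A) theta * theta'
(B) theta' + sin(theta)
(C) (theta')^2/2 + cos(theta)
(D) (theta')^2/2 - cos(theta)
D

A first integral I satisfies dI/dt = 0 along every solution. Differentiate each option and use the equation of motion:
(A) d/dt[theta * theta'] = (theta')^2 + theta theta'' = (theta')^2 - theta sin(theta), not identically 0
(B) d/dt[theta' + sin(theta)] = theta'' + cos(theta) theta' = -sin(theta) + theta' cos(theta), not identically 0
(C) d/dt[(theta')^2/2 + cos(theta)] = theta' theta'' - sin(theta) theta' = -2 theta' sin(theta), not identically 0
(D) d/dt[(theta')^2/2 - cos(theta)] = theta' theta'' + sin(theta) theta' = theta'(-sin(theta)) + theta' sin(theta) = 0

Only (D) has zero time-derivative. This is the total energy: kinetic (theta')^2/2 plus potential -cos(theta).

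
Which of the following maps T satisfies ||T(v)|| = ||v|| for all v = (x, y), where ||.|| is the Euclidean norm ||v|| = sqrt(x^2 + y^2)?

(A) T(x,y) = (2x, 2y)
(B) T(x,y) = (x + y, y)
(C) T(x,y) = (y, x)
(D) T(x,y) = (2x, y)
C

A transformation preserves a norm if ||T(v)|| = ||v|| for every v; a single vector where the norm changes rules an option out.

(A) T(x,y) = (2x, 2y): v = (1, 0) has norm sqrt((1)^2 + (0)^2) = 1, but T(v) = (2, 0) has norm 2 -- not preserved.
(B) T(x,y) = (x + y, y): v = (0, 1) has norm sqrt((0)^2 + (1)^2) = 1, but T(v) = (1, 1) has norm sqrt(2) -- not preserved.
(C) T(x,y) = (y, x): preserves the norm -- it is an orthogonal map (a rotation/reflection), and (y)^2 + (x)^2 simplifies to x^2 + y^2.
(D) T(x,y) = (2x, y): v = (1, 0) has norm sqrt((1)^2 + (0)^2) = 1, but T(v) = (2, 0) has norm 2 -- not preserved.

Therefore the answer is (C).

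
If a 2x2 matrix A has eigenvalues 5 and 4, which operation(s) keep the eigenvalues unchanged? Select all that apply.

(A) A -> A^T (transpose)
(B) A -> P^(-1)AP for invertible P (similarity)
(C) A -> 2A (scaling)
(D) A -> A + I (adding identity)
A and B

Eigenvalues are preserved by:
1. Similarity transformations: A -> P^(-1)AP (same characteristic polynomial)
2. Transpose: A^T has the same eigenvalues as A

Eigenvalues are NOT preserved by:
- Adding identity: eigenvalues become 5+1, 4+1
- Scaling: eigenvalues become 10, 8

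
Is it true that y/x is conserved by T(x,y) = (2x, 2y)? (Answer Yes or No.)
Yes

Substitute T(x,y) = (2x, 2y) into the expression and compare with the original.

Original: y/x
After applying T: (2y)/(2x) = y/x

This is identical to the original y/x, so the expression is invariant.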